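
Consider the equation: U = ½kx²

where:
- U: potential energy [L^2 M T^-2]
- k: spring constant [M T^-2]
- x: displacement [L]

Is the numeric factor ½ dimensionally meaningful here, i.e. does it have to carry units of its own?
No

U has dimensions [L^2 M T^-2] and kx² already has dimensions [L^2 M T^-2], so the equation balances without ½ contributing any dimensions. ½ is a pure (dimensionless) number; changing or removing it would not affect dimensional consistency.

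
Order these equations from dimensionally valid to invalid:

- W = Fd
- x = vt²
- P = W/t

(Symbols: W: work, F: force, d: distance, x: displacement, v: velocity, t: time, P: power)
Dimensionally correct: W = Fd, P = W/t
Dimensionally incorrect: x = vt²
Ordered (correct first, then incorrect): W = Fd, P = W/t, x = vt²

- W = Fd: LHS [L^2 M T^-2], RHS [L^2 M T^-2] → correct ✓
- x = vt²: LHS [L], RHS [L T] → incorrect ✗
- P = W/t: LHS [L^2 M T^-3], RHS [L^2 M T^-3] → correct ✓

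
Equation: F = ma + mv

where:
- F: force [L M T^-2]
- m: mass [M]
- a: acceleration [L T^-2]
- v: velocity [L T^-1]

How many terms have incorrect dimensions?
1

LHS F: [L M T^-2]
- ma: [L M T^-2] ✓
- mv: [L M T^-1] ✗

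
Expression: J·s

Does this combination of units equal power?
No

The expression J·s has dimensions [L^2 M T^-1], but power has dimensions [L^2 M T^-3].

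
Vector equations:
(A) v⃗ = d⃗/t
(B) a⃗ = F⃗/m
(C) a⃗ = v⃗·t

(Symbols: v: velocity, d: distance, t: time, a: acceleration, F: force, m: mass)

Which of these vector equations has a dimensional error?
(C) a⃗ = v⃗·t

(A) v⃗ = d⃗/t: LHS [L T^-1], RHS [L T^-1] ✓ — displacement (vector) divided by time (scalar)
(B) a⃗ = F⃗/m: LHS [L T^-2], RHS [L T^-2] ✓ — force (vector) divided by mass (scalar)
(C) a⃗ = v⃗·t: LHS [L T^-2], RHS [L] ✗ — acceleration is velocity per time; should be v⃗/t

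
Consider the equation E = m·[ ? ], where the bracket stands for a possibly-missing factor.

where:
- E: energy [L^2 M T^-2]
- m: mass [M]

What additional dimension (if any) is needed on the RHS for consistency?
[L^2 T^-2] — velocity squared (e.g. v²)

E has dimensions [L^2 M T^-2]; m has dimensions [M].
The bracketed factor must supply [L^2 M T^-2] / [M] = [L^2 T^-2].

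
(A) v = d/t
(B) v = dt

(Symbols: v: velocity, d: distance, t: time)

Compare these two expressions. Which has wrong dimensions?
(B)

(A) v = d/t: LHS [L T^-1], RHS [L T^-1] ✓
(B) v = dt: LHS [L T^-1], RHS [L T] ✗

Expression (B) v = dt is dimensionally incorrect.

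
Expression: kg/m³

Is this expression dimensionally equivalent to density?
Yes

The expression kg/m³ has dimensions [L^-3 M], which is exactly density [L^-3 M].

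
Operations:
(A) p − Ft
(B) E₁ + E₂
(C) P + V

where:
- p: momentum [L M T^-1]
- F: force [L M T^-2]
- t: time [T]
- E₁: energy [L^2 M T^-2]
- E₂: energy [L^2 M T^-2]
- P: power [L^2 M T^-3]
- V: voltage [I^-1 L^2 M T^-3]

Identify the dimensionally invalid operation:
(C) P + V

(A) p − Ft: p [L M T^-1] and Ft [L M T^-1] — same dimensions ✓
(B) E₁ + E₂: E₁ [L^2 M T^-2] and E₂ [L^2 M T^-2] — same dimensions ✓
(C) P + V: P [L^2 M T^-3] and V [I^-1 L^2 M T^-3] — different dimensions cannot be added/subtracted ✗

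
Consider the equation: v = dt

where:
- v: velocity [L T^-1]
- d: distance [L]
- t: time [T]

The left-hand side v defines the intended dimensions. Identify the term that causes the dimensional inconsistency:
The right-hand side term dt

v has dimensions [L T^-1], but dt has dimensions [L T], so the term dt is dimensionally wrong for v.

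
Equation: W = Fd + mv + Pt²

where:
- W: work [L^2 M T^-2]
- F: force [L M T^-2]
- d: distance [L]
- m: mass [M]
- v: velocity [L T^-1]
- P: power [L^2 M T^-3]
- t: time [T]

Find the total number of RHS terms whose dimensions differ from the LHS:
2

LHS W: [L^2 M T^-2]
- Fd: [L^2 M T^-2] ✓
- mv: [L M T^-1] ✗
- Pt²: [L^2 M T^-1] ✗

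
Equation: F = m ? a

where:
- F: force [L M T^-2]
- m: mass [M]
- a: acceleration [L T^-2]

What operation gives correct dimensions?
multiplication (×): F = m × a

F [L M T^-2]; m [M]; a [L T^-2].
m × a → [L M T^-2] ✓
m ÷ a → [L^-1 M T^2] ✗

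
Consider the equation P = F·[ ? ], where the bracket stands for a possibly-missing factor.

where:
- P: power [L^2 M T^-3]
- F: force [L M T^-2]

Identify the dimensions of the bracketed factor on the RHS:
[L T^-1] — velocity (e.g. v)

P has dimensions [L^2 M T^-3]; F has dimensions [L M T^-2].
The bracketed factor must supply [L^2 M T^-3] / [L M T^-2] = [L T^-1].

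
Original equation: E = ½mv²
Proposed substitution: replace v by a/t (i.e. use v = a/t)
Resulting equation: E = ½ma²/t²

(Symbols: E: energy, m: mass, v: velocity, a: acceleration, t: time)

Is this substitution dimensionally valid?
No

[v] = [L T^-1] and [a/t] = [L T^-3]. These differ, so the substitution replaces a quantity by one of different dimensions and the result E = ½ma²/t² has LHS [L^2 M T^-2] vs RHS [L^2 M T^-6] — inconsistent.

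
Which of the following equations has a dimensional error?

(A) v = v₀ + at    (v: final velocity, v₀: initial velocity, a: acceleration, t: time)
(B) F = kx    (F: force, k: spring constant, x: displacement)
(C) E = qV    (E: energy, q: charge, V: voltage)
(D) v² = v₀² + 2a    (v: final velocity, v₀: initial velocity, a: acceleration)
(D) v² = v₀² + 2a

The equation (D) v² = v₀² + 2a is dimensionally incorrect.

LHS (v²): [L^2 T^-2]
RHS terms:
  - v₀²: [L^2 T^-2] ✓
  - 2a: [L T^-2] ✗ (does not match LHS)

The dimensions do not match. The other three equations balance.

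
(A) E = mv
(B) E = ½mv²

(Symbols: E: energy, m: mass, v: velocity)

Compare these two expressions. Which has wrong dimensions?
(A)

(A) E = mv: LHS [L^2 M T^-2], RHS [L M T^-1] ✗
(B) E = ½mv²: LHS [L^2 M T^-2], RHS [L^2 M T^-2] ✓

Expression (A) E = mv is dimensionally incorrect.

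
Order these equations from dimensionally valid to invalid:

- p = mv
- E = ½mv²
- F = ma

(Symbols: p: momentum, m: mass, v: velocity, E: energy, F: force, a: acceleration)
Dimensionally correct: p = mv, E = ½mv², F = ma
Dimensionally incorrect: none
Ordered (correct first, then incorrect): p = mv, E = ½mv², F = ma

- p = mv: LHS [L M T^-1], RHS [L M T^-1] → correct ✓
- E = ½mv²: LHS [L^2 M T^-2], RHS [L^2 M T^-2] → correct ✓
- F = ma: LHS [L M T^-2], RHS [L M T^-2] → correct ✓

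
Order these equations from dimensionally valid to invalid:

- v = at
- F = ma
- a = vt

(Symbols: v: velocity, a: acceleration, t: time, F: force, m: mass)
Dimensionally correct: v = at, F = ma
Dimensionally incorrect: a = vt
Ordered (correct first, then incorrect): v = at, F = ma, a = vt

- v = at: LHS [L T^-1], RHS [L T^-1] → correct ✓
- F = ma: LHS [L M T^-2], RHS [L M T^-2] → correct ✓
- a = vt: LHS [L T^-2], RHS [L] → incorrect ✗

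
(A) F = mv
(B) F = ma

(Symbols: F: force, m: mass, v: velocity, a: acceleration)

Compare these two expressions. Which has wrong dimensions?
(A)

(A) F = mv: LHS [L M T^-2], RHS [L M T^-1] ✗
(B) F = ma: LHS [L M T^-2], RHS [L M T^-2] ✓

Expression (A) F = mv is dimensionally incorrect.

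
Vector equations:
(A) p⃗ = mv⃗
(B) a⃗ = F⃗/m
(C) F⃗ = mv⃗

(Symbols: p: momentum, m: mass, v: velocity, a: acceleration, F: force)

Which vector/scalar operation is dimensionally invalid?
(C) F⃗ = mv⃗

(A) p⃗ = mv⃗: LHS [L M T^-1], RHS [L M T^-1] ✓ — mass (scalar) times velocity (vector)
(B) a⃗ = F⃗/m: LHS [L T^-2], RHS [L T^-2] ✓ — force (vector) divided by mass (scalar)
(C) F⃗ = mv⃗: LHS [L M T^-2], RHS [L M T^-1] ✗ — mass times velocity is momentum, not force; should be ma⃗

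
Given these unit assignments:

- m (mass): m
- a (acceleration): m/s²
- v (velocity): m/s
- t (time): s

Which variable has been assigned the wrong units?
m

The variable m (mass) should have units kg, not m.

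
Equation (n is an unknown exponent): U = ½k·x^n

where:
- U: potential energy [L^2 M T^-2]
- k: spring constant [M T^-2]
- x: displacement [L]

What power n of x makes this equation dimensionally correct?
n = 2

U has dimensions [L^2 M T^-2]; x has dimensions [L].
The rest of the RHS has dimensions [M T^-2], so x^n must supply [L^2].
With n = 2: ½k·x^2 has dimensions [L^2 M T^-2], matching the LHS ✓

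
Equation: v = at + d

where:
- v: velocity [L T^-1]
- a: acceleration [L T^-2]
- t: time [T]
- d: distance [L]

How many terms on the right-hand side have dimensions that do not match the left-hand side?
1

LHS v: [L T^-1]
- at: [L T^-1] ✓
- d: [L] ✗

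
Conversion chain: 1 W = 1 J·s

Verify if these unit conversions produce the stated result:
The chain is incorrect (it contains an error).

Incorrect: Watt is J/s, not J·s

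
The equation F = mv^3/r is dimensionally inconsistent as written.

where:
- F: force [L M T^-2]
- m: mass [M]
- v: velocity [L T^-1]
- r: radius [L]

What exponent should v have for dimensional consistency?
The exponent of v should be 2: F = mv^2/r

The LHS F has dimensions [L M T^-2]; v has dimensions [L T^-1].
As written, the RHS mv^3/r (exponent 3 on v) has dimensions [L^2 M T^-3], which does not match.
With exponent 2, the RHS mv^2/r has dimensions [L M T^-2], matching the LHS.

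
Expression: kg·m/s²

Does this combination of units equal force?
Yes

The expression kg·m/s² has dimensions [L M T^-2], which is exactly force [L M T^-2].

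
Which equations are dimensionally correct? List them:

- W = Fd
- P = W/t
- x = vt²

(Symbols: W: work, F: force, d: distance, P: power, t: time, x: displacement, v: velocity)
Dimensionally correct: W = Fd, P = W/t
Dimensionally incorrect: x = vt²
Ordered (correct first, then incorrect): W = Fd, P = W/t, x = vt²

- W = Fd: LHS [L^2 M T^-2], RHS [L^2 M T^-2] → correct ✓
- P = W/t: LHS [L^2 M T^-3], RHS [L^2 M T^-3] → correct ✓
- x = vt²: LHS [L], RHS [L T] → incorrect ✗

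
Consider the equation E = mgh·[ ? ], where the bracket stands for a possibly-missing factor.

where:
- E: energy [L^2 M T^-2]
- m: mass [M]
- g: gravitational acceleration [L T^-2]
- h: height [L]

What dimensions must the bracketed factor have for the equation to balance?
Nothing is missing — the bracketed factor must be dimensionless.

E has dimensions [L^2 M T^-2] and mgh already has dimensions [L^2 M T^-2], so E = mgh is dimensionally complete.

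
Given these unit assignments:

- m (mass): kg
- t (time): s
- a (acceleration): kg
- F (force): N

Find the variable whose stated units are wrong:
a

The variable a (acceleration) should have units m/s², not kg.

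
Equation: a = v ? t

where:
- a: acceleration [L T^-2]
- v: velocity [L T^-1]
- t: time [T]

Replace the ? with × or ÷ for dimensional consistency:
division (÷): a = v ÷ t

a [L T^-2]; v [L T^-1]; t [T].
v × t → [L] ✗
v ÷ t → [L T^-2] ✓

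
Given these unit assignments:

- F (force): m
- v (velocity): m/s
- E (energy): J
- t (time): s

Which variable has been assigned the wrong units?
F

The variable F (force) should have units N, not m.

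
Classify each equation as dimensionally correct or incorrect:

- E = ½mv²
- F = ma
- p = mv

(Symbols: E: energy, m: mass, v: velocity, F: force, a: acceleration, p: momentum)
Dimensionally correct: E = ½mv², F = ma, p = mv
Dimensionally incorrect: none
Ordered (correct first, then incorrect): E = ½mv², F = ma, p = mv

- E = ½mv²: LHS [L^2 M T^-2], RHS [L^2 M T^-2] → correct ✓
- F = ma: LHS [L M T^-2], RHS [L M T^-2] → correct ✓
- p = mv: LHS [L M T^-1], RHS [L M T^-1] → correct ✓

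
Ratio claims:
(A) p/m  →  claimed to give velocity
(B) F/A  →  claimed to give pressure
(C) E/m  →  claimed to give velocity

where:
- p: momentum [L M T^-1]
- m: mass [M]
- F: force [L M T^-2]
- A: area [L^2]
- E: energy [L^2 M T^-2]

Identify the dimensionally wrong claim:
(C) E/m does not give velocity

(A) p/m: [L T^-1] = velocity [L T^-1] ✓
(B) F/A: [L^-1 M T^-2] = pressure [L^-1 M T^-2] ✓
(C) E/m: [L^2 T^-2] ≠ velocity [L T^-1] ✗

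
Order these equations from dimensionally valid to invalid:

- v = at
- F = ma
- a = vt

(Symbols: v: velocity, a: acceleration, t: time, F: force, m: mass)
Dimensionally correct: v = at, F = ma
Dimensionally incorrect: a = vt
Ordered (correct first, then incorrect): v = at, F = ma, a = vt

- v = at: LHS [L T^-1], RHS [L T^-1] → correct ✓
- F = ma: LHS [L M T^-2], RHS [L M T^-2] → correct ✓
- a = vt: LHS [L T^-2], RHS [L] → incorrect ✗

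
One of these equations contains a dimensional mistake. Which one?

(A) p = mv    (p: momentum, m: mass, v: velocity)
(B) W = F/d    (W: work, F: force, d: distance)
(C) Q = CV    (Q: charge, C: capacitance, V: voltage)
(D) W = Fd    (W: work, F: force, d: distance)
(B) W = F/d

The equation (B) W = F/d is dimensionally incorrect.

LHS (W): [L^2 M T^-2]
RHS (F/d): [M T^-2] ✗

The dimensions do not match. The other three equations balance.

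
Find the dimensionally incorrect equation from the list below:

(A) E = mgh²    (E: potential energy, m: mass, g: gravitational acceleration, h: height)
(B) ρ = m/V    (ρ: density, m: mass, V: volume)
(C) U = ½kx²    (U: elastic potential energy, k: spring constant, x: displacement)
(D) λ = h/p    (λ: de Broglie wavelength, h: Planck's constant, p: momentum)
(A) E = mgh²

The equation (A) E = mgh² is dimensionally incorrect.

LHS (E): [L^2 M T^-2]
RHS (mgh²): [L^3 M T^-2] ✗

The dimensions do not match. The other three equations balance.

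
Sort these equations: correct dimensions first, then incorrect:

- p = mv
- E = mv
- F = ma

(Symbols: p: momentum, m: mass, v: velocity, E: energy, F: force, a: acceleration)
Dimensionally correct: p = mv, F = ma
Dimensionally incorrect: E = mv
Ordered (correct first, then incorrect): p = mv, F = ma, E = mv

- p = mv: LHS [L M T^-1], RHS [L M T^-1] → correct ✓
- E = mv: LHS [L^2 M T^-2], RHS [L M T^-1] → incorrect ✗
- F = ma: LHS [L M T^-2], RHS [L M T^-2] → correct ✓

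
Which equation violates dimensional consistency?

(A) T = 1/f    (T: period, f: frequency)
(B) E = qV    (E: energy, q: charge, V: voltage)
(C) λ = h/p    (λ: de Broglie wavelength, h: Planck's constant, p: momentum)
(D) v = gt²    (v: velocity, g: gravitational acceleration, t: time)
(D) v = gt²

The equation (D) v = gt² is dimensionally incorrect.

LHS (v): [L T^-1]
RHS (gt²): [L] ✗

The dimensions do not match. The other three equations balance.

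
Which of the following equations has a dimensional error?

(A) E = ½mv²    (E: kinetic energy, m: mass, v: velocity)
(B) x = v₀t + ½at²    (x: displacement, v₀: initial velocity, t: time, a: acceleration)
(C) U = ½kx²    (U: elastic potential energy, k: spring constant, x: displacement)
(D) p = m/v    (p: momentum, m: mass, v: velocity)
(D) p = m/v

The equation (D) p = m/v is dimensionally incorrect.

LHS (p): [L M T^-1]
RHS (m/v): [L^-1 M T] ✗

The dimensions do not match. The other three equations balance.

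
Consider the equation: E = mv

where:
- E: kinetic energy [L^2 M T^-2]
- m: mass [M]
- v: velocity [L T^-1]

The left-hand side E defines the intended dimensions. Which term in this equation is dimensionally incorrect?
The right-hand side term mv

E has dimensions [L^2 M T^-2], but mv has dimensions [L M T^-1], so the term mv is dimensionally wrong for E.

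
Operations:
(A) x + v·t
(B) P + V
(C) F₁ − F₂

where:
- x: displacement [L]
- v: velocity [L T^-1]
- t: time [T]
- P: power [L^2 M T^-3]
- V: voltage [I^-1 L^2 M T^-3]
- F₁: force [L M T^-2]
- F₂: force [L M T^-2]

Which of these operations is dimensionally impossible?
(B) P + V

(A) x + v·t: x [L] and v·t [L] — same dimensions ✓
(B) P + V: P [L^2 M T^-3] and V [I^-1 L^2 M T^-3] — different dimensions cannot be added/subtracted ✗
(C) F₁ − F₂: F₁ [L M T^-2] and F₂ [L M T^-2] — same dimensions ✓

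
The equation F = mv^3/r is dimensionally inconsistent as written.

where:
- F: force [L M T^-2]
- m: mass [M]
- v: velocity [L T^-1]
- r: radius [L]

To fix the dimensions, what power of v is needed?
The exponent of v should be 2: F = mv^2/r

The LHS F has dimensions [L M T^-2]; v has dimensions [L T^-1].
As written, the RHS mv^3/r (exponent 3 on v) has dimensions [L^2 M T^-3], which does not match.
With exponent 2, the RHS mv^2/r has dimensions [L M T^-2], matching the LHS.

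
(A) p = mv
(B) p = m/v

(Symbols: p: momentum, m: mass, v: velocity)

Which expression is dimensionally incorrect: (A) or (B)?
(B)

(A) p = mv: LHS [L M T^-1], RHS [L M T^-1] ✓
(B) p = m/v: LHS [L M T^-1], RHS [L^-1 M T] ✗

Expression (B) p = m/v is dimensionally incorrect.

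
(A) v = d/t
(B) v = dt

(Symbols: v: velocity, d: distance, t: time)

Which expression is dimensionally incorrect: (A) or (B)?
(B)

(A) v = d/t: LHS [L T^-1], RHS [L T^-1] ✓
(B) v = dt: LHS [L T^-1], RHS [L T] ✗

Expression (B) v = dt is dimensionally incorrect.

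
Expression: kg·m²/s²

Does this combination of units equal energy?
Yes

The expression kg·m²/s² has dimensions [L^2 M T^-2], which is exactly energy [L^2 M T^-2].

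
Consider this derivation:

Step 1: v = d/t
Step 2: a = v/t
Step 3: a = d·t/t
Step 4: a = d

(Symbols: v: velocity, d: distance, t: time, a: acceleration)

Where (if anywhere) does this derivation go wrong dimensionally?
Step 3

Step 1: v = d/t → LHS [L T^-1], RHS [L T^-1] ✓
Step 2: a = v/t → LHS [L T^-2], RHS [L T^-2] ✓
Step 3: a = d·t/t → LHS [L T^-2], RHS [L] ✗

The first dimensional inconsistency appears in step 3: a = d·t/t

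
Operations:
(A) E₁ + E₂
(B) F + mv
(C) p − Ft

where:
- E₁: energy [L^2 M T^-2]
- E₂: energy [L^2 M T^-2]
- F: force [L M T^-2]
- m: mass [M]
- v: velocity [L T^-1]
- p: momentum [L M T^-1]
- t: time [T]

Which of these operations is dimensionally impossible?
(B) F + mv

(A) E₁ + E₂: E₁ [L^2 M T^-2] and E₂ [L^2 M T^-2] — same dimensions ✓
(B) F + mv: F [L M T^-2] and mv [L M T^-1] — different dimensions cannot be added/subtracted ✗
(C) p − Ft: p [L M T^-1] and Ft [L M T^-1] — same dimensions ✓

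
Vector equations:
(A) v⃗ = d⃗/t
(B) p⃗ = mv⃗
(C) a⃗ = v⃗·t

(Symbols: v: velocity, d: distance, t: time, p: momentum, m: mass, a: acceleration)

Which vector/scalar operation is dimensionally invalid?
(C) a⃗ = v⃗·t

(A) v⃗ = d⃗/t: LHS [L T^-1], RHS [L T^-1] ✓ — displacement (vector) divided by time (scalar)
(B) p⃗ = mv⃗: LHS [L M T^-1], RHS [L M T^-1] ✓ — mass (scalar) times velocity (vector)
(C) a⃗ = v⃗·t: LHS [L T^-2], RHS [L] ✗ — acceleration is velocity per time; should be v⃗/t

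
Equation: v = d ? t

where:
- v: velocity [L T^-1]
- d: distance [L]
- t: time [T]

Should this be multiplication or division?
division (÷): v = d ÷ t

v [L T^-1]; d [L]; t [T].
d × t → [L T] ✗
d ÷ t → [L T^-1] ✓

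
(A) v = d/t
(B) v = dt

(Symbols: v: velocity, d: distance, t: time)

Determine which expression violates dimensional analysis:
(B)

(A) v = d/t: LHS [L T^-1], RHS [L T^-1] ✓
(B) v = dt: LHS [L T^-1], RHS [L T] ✗

Expression (B) v = dt is dimensionally incorrect.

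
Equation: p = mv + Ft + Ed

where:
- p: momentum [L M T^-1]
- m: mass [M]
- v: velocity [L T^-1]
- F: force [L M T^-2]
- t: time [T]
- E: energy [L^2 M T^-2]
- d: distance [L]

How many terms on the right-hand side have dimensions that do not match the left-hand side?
1

LHS p: [L M T^-1]
- mv: [L M T^-1] ✓
- Ft: [L M T^-1] ✓
- Ed: [L^3 M T^-2] ✗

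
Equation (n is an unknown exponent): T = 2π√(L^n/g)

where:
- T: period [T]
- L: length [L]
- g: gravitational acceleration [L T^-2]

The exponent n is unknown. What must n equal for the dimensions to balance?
n = 1

T has dimensions [T]; L has dimensions [L].
With n = 1: 2π√(L^1/g) has dimensions [T], matching the LHS ✓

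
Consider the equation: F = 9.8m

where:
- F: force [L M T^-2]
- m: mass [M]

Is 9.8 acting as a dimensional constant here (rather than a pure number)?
Yes

F has dimensions [L M T^-2], while m alone has dimensions [M]. For the equation to balance, the factor 9.8 must carry dimensions [L T^-2] — it is a dimensional constant (a numerical value of a physical quantity with its units suppressed), not a pure number.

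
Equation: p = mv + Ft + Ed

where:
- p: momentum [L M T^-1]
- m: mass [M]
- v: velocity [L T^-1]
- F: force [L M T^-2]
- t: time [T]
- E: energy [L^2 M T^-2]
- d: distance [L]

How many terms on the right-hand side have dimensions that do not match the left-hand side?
1

LHS p: [L M T^-1]
- mv: [L M T^-1] ✓
- Ft: [L M T^-1] ✓
- Ed: [L^3 M T^-2] ✗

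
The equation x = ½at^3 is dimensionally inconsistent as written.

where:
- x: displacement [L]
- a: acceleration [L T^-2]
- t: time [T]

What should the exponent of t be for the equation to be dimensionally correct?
The exponent of t should be 2: x = ½at^2

The LHS x has dimensions [L]; t has dimensions [T].
As written, the RHS ½at^3 (exponent 3 on t) has dimensions [L T], which does not match.
With exponent 2, the RHS ½at^2 has dimensions [L], matching the LHS.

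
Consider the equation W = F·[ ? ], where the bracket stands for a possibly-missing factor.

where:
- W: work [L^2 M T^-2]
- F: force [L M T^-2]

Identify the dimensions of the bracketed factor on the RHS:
[L] — length (e.g. a distance d)

W has dimensions [L^2 M T^-2]; F has dimensions [L M T^-2].
The bracketed factor must supply [L^2 M T^-2] / [L M T^-2] = [L].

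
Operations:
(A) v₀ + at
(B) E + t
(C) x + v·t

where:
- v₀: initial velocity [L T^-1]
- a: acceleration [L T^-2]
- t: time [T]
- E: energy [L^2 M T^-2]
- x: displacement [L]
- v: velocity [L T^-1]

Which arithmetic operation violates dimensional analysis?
(B) E + t

(A) v₀ + at: v₀ [L T^-1] and at [L T^-1] — same dimensions ✓
(B) E + t: E [L^2 M T^-2] and t [T] — different dimensions cannot be added/subtracted ✗
(C) x + v·t: x [L] and v·t [L] — same dimensions ✓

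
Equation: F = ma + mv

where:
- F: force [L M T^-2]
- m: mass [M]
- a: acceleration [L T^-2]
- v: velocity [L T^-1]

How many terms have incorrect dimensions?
1

LHS F: [L M T^-2]
- ma: [L M T^-2] ✓
- mv: [L M T^-1] ✗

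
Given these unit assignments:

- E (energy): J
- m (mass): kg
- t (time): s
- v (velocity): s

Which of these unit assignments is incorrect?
v

The variable v (velocity) should have units m/s, not s.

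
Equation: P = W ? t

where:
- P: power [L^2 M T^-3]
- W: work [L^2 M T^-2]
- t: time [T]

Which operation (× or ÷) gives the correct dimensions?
division (÷): P = W ÷ t

P [L^2 M T^-3]; W [L^2 M T^-2]; t [T].
W × t → [L^2 M T^-1] ✗
W ÷ t → [L^2 M T^-3] ✓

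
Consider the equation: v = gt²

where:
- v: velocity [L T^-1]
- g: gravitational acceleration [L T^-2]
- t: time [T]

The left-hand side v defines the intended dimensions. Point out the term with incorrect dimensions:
The right-hand side term gt²

v has dimensions [L T^-1], but gt² has dimensions [L], so the term gt² is dimensionally wrong for v.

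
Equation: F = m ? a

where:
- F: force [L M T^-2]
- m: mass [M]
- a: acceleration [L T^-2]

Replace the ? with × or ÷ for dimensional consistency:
multiplication (×): F = m × a

F [L M T^-2]; m [M]; a [L T^-2].
m × a → [L M T^-2] ✓
m ÷ a → [L^-1 M T^2] ✗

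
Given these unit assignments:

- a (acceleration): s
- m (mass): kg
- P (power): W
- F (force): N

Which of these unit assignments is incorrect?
a

The variable a (acceleration) should have units m/s², not s.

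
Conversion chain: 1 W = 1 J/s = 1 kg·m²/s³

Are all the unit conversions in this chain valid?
The chain is correct (no errors).

Correct: Watt is Joule per second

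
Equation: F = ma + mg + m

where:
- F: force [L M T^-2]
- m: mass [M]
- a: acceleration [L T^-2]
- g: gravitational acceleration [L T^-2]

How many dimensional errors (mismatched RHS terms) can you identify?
1

LHS F: [L M T^-2]
- ma: [L M T^-2] ✓
- mg: [L M T^-2] ✓
- m: [M] ✗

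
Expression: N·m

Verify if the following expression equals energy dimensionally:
Yes

The expression N·m has dimensions [L^2 M T^-2], which is exactly energy [L^2 M T^-2].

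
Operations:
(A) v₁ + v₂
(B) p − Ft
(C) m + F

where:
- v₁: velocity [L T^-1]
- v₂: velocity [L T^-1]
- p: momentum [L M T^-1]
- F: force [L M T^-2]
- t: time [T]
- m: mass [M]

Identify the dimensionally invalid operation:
(C) m + F

(A) v₁ + v₂: v₁ [L T^-1] and v₂ [L T^-1] — same dimensions ✓
(B) p − Ft: p [L M T^-1] and Ft [L M T^-1] — same dimensions ✓
(C) m + F: m [M] and F [L M T^-2] — different dimensions cannot be added/subtracted ✗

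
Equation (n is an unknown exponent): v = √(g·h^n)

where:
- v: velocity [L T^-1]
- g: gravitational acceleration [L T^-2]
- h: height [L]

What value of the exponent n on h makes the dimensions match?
n = 1

v has dimensions [L T^-1]; h has dimensions [L].
With n = 1: √(g·h^1) has dimensions [L T^-1], matching the LHS ✓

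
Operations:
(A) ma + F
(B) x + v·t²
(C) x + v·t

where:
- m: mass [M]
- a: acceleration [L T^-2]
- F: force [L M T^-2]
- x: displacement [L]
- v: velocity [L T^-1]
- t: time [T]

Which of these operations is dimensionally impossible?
(B) x + v·t²

(A) ma + F: ma [L M T^-2] and F [L M T^-2] — same dimensions ✓
(B) x + v·t²: x [L] and v·t² [L T] — different dimensions cannot be added/subtracted ✗
(C) x + v·t: x [L] and v·t [L] — same dimensions ✓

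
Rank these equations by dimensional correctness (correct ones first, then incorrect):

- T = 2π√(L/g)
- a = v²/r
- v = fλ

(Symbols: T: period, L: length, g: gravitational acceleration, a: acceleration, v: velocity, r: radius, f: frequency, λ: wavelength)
Dimensionally correct: T = 2π√(L/g), a = v²/r, v = fλ
Dimensionally incorrect: none
Ordered (correct first, then incorrect): T = 2π√(L/g), a = v²/r, v = fλ

- T = 2π√(L/g): LHS [T], RHS [T] → correct ✓
- a = v²/r: LHS [L T^-2], RHS [L T^-2] → correct ✓
- v = fλ: LHS [L T^-1], RHS [L T^-1] → correct ✓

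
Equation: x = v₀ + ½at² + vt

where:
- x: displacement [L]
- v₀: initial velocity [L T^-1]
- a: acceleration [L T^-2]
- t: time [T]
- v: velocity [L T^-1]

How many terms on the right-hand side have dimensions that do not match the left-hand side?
1

LHS x: [L]
- v₀: [L T^-1] ✗
- ½at²: [L] ✓
- vt: [L] ✓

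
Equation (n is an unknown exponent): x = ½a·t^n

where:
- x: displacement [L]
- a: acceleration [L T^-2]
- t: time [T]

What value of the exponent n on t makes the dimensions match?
n = 2

x has dimensions [L]; t has dimensions [T].
The rest of the RHS has dimensions [L T^-2], so t^n must supply [T^2].
With n = 2: ½a·t^2 has dimensions [L], matching the LHS ✓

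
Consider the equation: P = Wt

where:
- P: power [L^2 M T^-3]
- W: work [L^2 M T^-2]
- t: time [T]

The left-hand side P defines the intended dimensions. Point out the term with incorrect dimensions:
The right-hand side term Wt

P has dimensions [L^2 M T^-3], but Wt has dimensions [L^2 M T^-1], so the term Wt is dimensionally wrong for P.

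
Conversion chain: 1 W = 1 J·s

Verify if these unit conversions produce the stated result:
The chain is incorrect (it contains an error).

Incorrect: Watt is J/s, not J·s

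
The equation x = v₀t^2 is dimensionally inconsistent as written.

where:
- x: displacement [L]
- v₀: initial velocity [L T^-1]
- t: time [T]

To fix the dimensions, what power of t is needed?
The exponent of t should be 1: x = v₀t

The LHS x has dimensions [L]; t has dimensions [T].
As written, the RHS v₀t^2 (exponent 2 on t) has dimensions [L T], which does not match.
With exponent 1, the RHS v₀t has dimensions [L], matching the LHS.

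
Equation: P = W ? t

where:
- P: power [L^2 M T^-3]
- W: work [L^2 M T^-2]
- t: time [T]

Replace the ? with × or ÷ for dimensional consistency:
division (÷): P = W ÷ t

P [L^2 M T^-3]; W [L^2 M T^-2]; t [T].
W × t → [L^2 M T^-1] ✗
W ÷ t → [L^2 M T^-3] ✓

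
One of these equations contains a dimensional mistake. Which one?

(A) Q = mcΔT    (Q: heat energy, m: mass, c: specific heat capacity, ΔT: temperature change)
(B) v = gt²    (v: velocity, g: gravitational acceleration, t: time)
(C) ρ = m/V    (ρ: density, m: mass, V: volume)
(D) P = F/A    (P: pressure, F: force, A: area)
(B) v = gt²

The equation (B) v = gt² is dimensionally incorrect.

LHS (v): [L T^-1]
RHS (gt²): [L] ✗

The dimensions do not match. The other three equations balance.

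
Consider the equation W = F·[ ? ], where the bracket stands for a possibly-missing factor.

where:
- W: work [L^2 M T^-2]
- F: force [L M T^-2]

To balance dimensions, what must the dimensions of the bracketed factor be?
[L] — length (e.g. a distance d)

W has dimensions [L^2 M T^-2]; F has dimensions [L M T^-2].
The bracketed factor must supply [L^2 M T^-2] / [L M T^-2] = [L].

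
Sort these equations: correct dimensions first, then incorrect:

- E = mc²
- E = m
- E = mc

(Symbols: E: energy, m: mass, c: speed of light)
Dimensionally correct: E = mc²
Dimensionally incorrect: E = m, E = mc
Ordered (correct first, then incorrect): E = mc², E = m, E = mc

- E = mc²: LHS [L^2 M T^-2], RHS [L^2 M T^-2] → correct ✓
- E = m: LHS [L^2 M T^-2], RHS [M] → incorrect ✗
- E = mc: LHS [L^2 M T^-2], RHS [L M T^-1] → incorrect ✗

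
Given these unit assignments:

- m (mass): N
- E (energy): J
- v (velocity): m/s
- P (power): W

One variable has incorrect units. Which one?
m

The variable m (mass) should have units kg, not N.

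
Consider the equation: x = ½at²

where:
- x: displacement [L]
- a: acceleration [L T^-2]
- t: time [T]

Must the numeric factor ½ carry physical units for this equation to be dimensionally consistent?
No

x has dimensions [L] and at² already has dimensions [L], so the equation balances without ½ contributing any dimensions. ½ is a pure (dimensionless) number; changing or removing it would not affect dimensional consistency.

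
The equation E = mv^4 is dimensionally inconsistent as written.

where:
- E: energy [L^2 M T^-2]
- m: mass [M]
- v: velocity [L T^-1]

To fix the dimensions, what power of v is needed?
The exponent of v should be 2: E = mv^2

The LHS E has dimensions [L^2 M T^-2]; v has dimensions [L T^-1].
As written, the RHS mv^4 (exponent 4 on v) has dimensions [L^4 M T^-4], which does not match.
With exponent 2, the RHS mv^2 has dimensions [L^2 M T^-2], matching the LHS.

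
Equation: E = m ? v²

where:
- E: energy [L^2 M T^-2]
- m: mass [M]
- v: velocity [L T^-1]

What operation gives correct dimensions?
multiplication (×): E = m × v²

E [L^2 M T^-2]; m [M]; v² [L^2 T^-2].
m × v² → [L^2 M T^-2] ✓
m ÷ v² → [L^-2 M T^2] ✗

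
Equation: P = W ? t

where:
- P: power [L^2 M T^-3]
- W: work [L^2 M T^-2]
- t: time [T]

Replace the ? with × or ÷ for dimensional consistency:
division (÷): P = W ÷ t

P [L^2 M T^-3]; W [L^2 M T^-2]; t [T].
W × t → [L^2 M T^-1] ✗
W ÷ t → [L^2 M T^-3] ✓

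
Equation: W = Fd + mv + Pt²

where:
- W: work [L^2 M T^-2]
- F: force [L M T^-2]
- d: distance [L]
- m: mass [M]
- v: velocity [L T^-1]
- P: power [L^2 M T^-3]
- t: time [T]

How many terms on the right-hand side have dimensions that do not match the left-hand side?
2

LHS W: [L^2 M T^-2]
- Fd: [L^2 M T^-2] ✓
- mv: [L M T^-1] ✗
- Pt²: [L^2 M T^-1] ✗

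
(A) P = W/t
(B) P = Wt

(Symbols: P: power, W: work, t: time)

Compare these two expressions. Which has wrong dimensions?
(B)

(A) P = W/t: LHS [L^2 M T^-3], RHS [L^2 M T^-3] ✓
(B) P = Wt: LHS [L^2 M T^-3], RHS [L^2 M T^-1] ✗

Expression (B) P = Wt is dimensionally incorrect.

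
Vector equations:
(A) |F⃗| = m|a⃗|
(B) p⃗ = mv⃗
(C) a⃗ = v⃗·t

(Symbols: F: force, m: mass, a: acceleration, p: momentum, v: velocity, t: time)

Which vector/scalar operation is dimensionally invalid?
(C) a⃗ = v⃗·t

(A) |F⃗| = m|a⃗|: LHS [L M T^-2], RHS [L M T^-2] ✓ — magnitudes of vectors are scalars
(B) p⃗ = mv⃗: LHS [L M T^-1], RHS [L M T^-1] ✓ — mass (scalar) times velocity (vector)
(C) a⃗ = v⃗·t: LHS [L T^-2], RHS [L] ✗ — acceleration is velocity per time; should be v⃗/t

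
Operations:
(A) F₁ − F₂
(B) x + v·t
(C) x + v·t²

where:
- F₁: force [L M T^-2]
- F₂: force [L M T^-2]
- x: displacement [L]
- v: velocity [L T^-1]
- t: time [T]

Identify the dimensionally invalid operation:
(C) x + v·t²

(A) F₁ − F₂: F₁ [L M T^-2] and F₂ [L M T^-2] — same dimensions ✓
(B) x + v·t: x [L] and v·t [L] — same dimensions ✓
(C) x + v·t²: x [L] and v·t² [L T] — different dimensions cannot be added/subtracted ✗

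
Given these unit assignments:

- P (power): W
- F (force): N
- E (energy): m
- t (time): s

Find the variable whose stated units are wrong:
E

The variable E (energy) should have units J, not m.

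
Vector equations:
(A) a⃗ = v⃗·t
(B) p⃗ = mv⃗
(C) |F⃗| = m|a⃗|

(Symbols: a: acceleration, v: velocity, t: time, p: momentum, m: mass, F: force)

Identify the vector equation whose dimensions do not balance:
(A) a⃗ = v⃗·t

(A) a⃗ = v⃗·t: LHS [L T^-2], RHS [L] ✗ — acceleration is velocity per time; should be v⃗/t
(B) p⃗ = mv⃗: LHS [L M T^-1], RHS [L M T^-1] ✓ — mass (scalar) times velocity (vector)
(C) |F⃗| = m|a⃗|: LHS [L M T^-2], RHS [L M T^-2] ✓ — magnitudes of vectors are scalars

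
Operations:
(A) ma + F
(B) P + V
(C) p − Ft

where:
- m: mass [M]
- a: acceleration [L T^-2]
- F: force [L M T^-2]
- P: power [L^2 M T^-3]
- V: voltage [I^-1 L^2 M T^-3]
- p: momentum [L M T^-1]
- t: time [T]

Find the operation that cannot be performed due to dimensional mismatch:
(B) P + V

(A) ma + F: ma [L M T^-2] and F [L M T^-2] — same dimensions ✓
(B) P + V: P [L^2 M T^-3] and V [I^-1 L^2 M T^-3] — different dimensions cannot be added/subtracted ✗
(C) p − Ft: p [L M T^-1] and Ft [L M T^-1] — same dimensions ✓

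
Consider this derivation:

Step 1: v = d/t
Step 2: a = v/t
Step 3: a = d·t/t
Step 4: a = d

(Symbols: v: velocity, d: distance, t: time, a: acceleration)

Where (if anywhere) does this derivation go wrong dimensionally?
Step 3

Step 1: v = d/t → LHS [L T^-1], RHS [L T^-1] ✓
Step 2: a = v/t → LHS [L T^-2], RHS [L T^-2] ✓
Step 3: a = d·t/t → LHS [L T^-2], RHS [L] ✗

The first dimensional inconsistency appears in step 3: a = d·t/t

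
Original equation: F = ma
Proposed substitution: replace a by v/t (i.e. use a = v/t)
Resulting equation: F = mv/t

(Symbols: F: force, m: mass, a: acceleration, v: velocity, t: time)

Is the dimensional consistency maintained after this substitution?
Yes

[a] = [L T^-2] and [v/t] = [L T^-2]. These match, so the substitution replaces a quantity by one of the same dimensions and the result F = mv/t has LHS [L M T^-2] vs RHS [L M T^-2] — still consistent.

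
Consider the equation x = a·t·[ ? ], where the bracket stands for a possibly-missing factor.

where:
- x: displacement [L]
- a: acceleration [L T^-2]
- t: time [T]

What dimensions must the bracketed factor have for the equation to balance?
[T] — time (e.g. t)

x has dimensions [L]; a·t has dimensions [L T^-1].
The bracketed factor must supply [L] / [L T^-1] = [T].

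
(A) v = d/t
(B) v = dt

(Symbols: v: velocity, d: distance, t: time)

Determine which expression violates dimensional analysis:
(B)

(A) v = d/t: LHS [L T^-1], RHS [L T^-1] ✓
(B) v = dt: LHS [L T^-1], RHS [L T] ✗

Expression (B) v = dt is dimensionally incorrect.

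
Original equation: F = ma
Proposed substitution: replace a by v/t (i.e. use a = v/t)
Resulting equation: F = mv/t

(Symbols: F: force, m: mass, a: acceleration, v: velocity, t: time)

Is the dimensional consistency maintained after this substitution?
Yes

[a] = [L T^-2] and [v/t] = [L T^-2]. These match, so the substitution replaces a quantity by one of the same dimensions and the result F = mv/t has LHS [L M T^-2] vs RHS [L M T^-2] — still consistent.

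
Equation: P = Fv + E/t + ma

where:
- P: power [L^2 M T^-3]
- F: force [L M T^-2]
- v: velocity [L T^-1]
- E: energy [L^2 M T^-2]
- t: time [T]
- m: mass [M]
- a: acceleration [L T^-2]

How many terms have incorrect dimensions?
1

LHS P: [L^2 M T^-3]
- Fv: [L^2 M T^-3] ✓
- E/t: [L^2 M T^-3] ✓
- ma: [L M T^-2] ✗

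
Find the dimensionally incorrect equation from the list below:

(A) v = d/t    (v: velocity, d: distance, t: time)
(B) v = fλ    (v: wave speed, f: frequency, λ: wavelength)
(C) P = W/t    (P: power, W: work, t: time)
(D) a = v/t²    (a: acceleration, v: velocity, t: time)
(D) a = v/t²

The equation (D) a = v/t² is dimensionally incorrect.

LHS (a): [L T^-2]
RHS (v/t²): [L T^-3] ✗

The dimensions do not match. The other three equations balance.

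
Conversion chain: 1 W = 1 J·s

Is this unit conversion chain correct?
The chain is incorrect (it contains an error).

Incorrect: Watt is J/s, not J·s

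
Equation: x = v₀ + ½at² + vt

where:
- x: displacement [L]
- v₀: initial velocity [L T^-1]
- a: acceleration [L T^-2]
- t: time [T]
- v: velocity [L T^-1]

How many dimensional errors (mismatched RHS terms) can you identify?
1

LHS x: [L]
- v₀: [L T^-1] ✗
- ½at²: [L] ✓
- vt: [L] ✓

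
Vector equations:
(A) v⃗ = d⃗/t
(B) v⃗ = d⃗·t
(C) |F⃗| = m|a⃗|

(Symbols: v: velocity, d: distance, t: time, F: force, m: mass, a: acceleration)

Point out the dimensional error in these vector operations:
(B) v⃗ = d⃗·t

(A) v⃗ = d⃗/t: LHS [L T^-1], RHS [L T^-1] ✓ — displacement (vector) divided by time (scalar)
(B) v⃗ = d⃗·t: LHS [L T^-1], RHS [L T] ✗ — velocity is displacement per time; should be d⃗/t
(C) |F⃗| = m|a⃗|: LHS [L M T^-2], RHS [L M T^-2] ✓ — magnitudes of vectors are scalars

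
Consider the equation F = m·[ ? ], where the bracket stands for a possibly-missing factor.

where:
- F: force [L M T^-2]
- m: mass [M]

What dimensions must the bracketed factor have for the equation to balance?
[L T^-2] — acceleration (e.g. a)

F has dimensions [L M T^-2]; m has dimensions [M].
The bracketed factor must supply [L M T^-2] / [M] = [L T^-2].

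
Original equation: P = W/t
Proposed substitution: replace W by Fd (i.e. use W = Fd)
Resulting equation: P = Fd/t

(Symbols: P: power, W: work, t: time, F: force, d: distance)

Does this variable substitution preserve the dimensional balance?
Yes

[W] = [L^2 M T^-2] and [Fd] = [L^2 M T^-2]. These match, so the substitution replaces a quantity by one of the same dimensions and the result P = Fd/t has LHS [L^2 M T^-3] vs RHS [L^2 M T^-3] — still consistent.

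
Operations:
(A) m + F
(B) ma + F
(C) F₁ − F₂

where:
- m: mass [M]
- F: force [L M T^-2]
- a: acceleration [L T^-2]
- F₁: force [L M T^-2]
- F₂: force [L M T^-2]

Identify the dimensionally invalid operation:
(A) m + F

(A) m + F: m [M] and F [L M T^-2] — different dimensions cannot be added/subtracted ✗
(B) ma + F: ma [L M T^-2] and F [L M T^-2] — same dimensions ✓
(C) F₁ − F₂: F₁ [L M T^-2] and F₂ [L M T^-2] — same dimensions ✓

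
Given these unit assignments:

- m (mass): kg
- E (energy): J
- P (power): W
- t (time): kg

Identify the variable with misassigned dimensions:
t

The variable t (time) should have units s, not kg.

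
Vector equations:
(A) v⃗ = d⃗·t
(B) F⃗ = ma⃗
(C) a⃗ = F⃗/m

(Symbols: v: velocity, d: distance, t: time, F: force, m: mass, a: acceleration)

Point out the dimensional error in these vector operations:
(A) v⃗ = d⃗·t

(A) v⃗ = d⃗·t: LHS [L T^-1], RHS [L T] ✗ — velocity is displacement per time; should be d⃗/t
(B) F⃗ = ma⃗: LHS [L M T^-2], RHS [L M T^-2] ✓ — Force and acceleration are vectors, mass is a scalar
(C) a⃗ = F⃗/m: LHS [L T^-2], RHS [L T^-2] ✓ — force (vector) divided by mass (scalar)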